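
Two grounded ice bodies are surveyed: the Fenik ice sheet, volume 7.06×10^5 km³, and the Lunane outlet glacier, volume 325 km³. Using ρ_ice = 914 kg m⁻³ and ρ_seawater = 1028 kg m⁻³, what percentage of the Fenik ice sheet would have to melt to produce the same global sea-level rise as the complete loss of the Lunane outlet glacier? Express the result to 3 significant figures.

Equal sea-level rise means equal mass of meltwater, i.e. equal mass of ice lost.
Ice mass of Lunane: 2.970×10^14 kg; ice mass of Fenik: 6.453×10^17 kg.
Fraction required = 2.970×10^14 / 6.453×10^17 = 4.60×10^-4 → 0.0460 %.

≈ 0.0460 %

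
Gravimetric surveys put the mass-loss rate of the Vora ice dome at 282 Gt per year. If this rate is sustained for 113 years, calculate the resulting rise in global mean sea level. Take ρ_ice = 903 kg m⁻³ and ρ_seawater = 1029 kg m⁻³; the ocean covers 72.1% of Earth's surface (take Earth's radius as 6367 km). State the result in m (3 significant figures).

≈ 0.0843 m

Total mass lost = 282 Gt/yr × 113 yr = 3.187×10^4 Gt = 3.187×10^16 kg.
ρ_w = 1029 kg m⁻³, so water volume = 3.187×10^16 / 1029 = 3.097×10^13 m³.
Δh = 3.097×10^13 / 3.67×10^14 = 0.0843 m.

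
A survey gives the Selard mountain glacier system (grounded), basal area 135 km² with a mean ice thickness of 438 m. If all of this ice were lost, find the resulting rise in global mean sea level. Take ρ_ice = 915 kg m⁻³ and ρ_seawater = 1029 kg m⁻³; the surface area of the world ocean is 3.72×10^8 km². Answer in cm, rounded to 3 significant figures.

≈ 0.0141 cm

Selard: ice volume = 135 km² × 438 m = 59.13 km³; 59.13 × (915/1029) = 52.58 km³ of water.
Spread over 3.72×10^14 m² of ocean, Δh = 5.258×10^10 / 3.72×10^14 = 1.41×10^-4 m = 0.0141 cm.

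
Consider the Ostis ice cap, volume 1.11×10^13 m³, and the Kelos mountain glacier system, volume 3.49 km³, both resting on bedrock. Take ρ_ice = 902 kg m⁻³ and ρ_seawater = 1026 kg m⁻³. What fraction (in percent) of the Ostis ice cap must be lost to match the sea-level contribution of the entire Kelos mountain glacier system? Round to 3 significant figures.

≈ 0.0314 %

Equal sea-level rise means equal mass of meltwater, i.e. equal mass of ice lost.
Ice mass of Kelos: 3.148×10^12 kg; ice mass of Ostis: 1.001×10^16 kg.
Fraction required = 3.148×10^12 / 1.001×10^16 = 3.14×10^-4 → 0.0314 %.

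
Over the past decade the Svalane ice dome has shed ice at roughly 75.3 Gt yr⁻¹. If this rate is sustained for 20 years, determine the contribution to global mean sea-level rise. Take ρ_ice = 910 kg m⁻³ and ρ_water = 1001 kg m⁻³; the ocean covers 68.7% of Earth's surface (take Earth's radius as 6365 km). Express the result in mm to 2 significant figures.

Total mass lost = 75.3 Gt/yr × 20 yr = 1506 Gt = 1.506×10^15 kg.
ρ_w = 1001 kg m⁻³, so water volume = 1.506×10^15 / 1001 = 1.504×10^12 m³.
Δh = 1.504×10^12 / 3.50×10^14 = 4.30×10^-3 m = 4.3 mm.

≈ 4.3 mm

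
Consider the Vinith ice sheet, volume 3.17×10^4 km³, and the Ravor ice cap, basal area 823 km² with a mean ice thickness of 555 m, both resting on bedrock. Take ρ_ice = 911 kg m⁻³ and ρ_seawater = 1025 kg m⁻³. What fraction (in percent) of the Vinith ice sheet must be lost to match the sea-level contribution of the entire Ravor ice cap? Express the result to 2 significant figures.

≈ 1.4 %

Equal sea-level rise means equal mass of meltwater, i.e. equal mass of ice lost.
Ice mass of Ravor: 4.161×10^14 kg; ice mass of Vinith: 2.888×10^16 kg.
Fraction required = 4.161×10^14 / 2.888×10^16 = 0.0144 → 1.4 %.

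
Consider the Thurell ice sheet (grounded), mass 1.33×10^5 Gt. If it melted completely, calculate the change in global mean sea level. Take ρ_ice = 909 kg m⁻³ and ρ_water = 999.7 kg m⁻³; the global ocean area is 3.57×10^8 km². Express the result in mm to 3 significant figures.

Thurell: 1.33×10^5 Gt = 1.330×10^17 kg; dividing by ρ_w = 999.7 kg m⁻³ gives 1.330×10^14 m³ of water.
Spread over 3.57×10^14 m² of ocean, Δh = 1.330×10^14 / 3.57×10^14 = 0.373 m = 373 mm.

≈ 373 mm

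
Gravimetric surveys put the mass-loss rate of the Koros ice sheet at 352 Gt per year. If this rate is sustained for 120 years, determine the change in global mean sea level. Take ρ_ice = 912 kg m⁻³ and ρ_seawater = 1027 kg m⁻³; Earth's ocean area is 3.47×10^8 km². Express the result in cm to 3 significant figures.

≈ 11.9 cm

Total mass lost = 352 Gt/yr × 120 yr = 4.224×10^4 Gt = 4.224×10^16 kg.
ρ_w = 1027 kg m⁻³, so water volume = 4.224×10^16 / 1027 = 4.113×10^13 m³.
Δh = 4.113×10^13 / 3.47×10^14 = 0.119 m = 11.9 cm.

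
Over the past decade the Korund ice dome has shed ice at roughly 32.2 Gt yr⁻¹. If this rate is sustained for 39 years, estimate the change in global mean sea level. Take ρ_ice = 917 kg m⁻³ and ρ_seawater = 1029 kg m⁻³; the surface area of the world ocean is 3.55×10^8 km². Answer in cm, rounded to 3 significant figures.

Total mass lost = 32.2 Gt/yr × 39 yr = 1256 Gt = 1.256×10^15 kg.
ρ_w = 1029 kg m⁻³, so water volume = 1.256×10^15 / 1029 = 1.220×10^12 m³.
Δh = 1.220×10^12 / 3.55×10^14 = 3.44×10^-3 m = 0.344 cm.

≈ 0.344 cm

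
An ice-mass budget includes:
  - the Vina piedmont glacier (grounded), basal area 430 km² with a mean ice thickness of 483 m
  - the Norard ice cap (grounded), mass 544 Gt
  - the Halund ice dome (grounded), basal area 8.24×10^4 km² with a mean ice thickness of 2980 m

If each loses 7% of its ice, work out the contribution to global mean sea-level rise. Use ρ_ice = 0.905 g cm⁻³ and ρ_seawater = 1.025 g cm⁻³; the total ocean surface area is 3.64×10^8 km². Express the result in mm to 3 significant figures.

Vina: ice volume = 430 km² × 483 m = 207.7 km³; 0.07 × 207.7 × (905/1025) = 12.84 km³ of water.
Norard: 0.07 × 544 Gt = 3.808×10^13 kg; dividing by ρ_w = 1.025 g cm⁻³ = 1025 kg m⁻³ gives 3.715×10^10 m³ of water.
Halund: ice volume = 8.24×10^4 km² × 2980 m = 2.456×10^5 km³; 0.07 × 2.456×10^5 × (905/1025) = 1.518×10^4 km³ of water.
Total added water ≈ 1.523×10^13 m³ over 3.64×10^14 m² → Δh = 0.0418 m = 41.8 mm.

≈ 41.8 mm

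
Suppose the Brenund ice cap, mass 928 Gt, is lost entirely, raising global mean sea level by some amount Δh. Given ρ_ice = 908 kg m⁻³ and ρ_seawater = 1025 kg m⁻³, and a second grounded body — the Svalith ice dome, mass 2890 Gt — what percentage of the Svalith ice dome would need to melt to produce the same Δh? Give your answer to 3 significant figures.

Equal sea-level rise means equal mass of meltwater, i.e. equal mass of ice lost.
Ice mass of Brenund: 9.280×10^14 kg; ice mass of Svalith: 2.890×10^15 kg.
Fraction required = 9.280×10^14 / 2.890×10^15 = 0.321 → 32.1 %.

≈ 32.1 %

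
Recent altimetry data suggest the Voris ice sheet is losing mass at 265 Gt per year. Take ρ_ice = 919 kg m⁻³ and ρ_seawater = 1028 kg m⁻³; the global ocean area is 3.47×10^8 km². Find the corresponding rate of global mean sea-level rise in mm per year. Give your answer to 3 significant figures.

≈ 0.743 mm/yr

ρ_w = 1028 kg m⁻³. Annual water volume added = 265 Gt / ρ_w = 2.650×10^14 kg / 1028 kg m⁻³ = 2.578×10^11 m³.
Δh per year = 2.578×10^11 / 3.47×10^14 = 7.43×10^-4 m = 0.743 mm.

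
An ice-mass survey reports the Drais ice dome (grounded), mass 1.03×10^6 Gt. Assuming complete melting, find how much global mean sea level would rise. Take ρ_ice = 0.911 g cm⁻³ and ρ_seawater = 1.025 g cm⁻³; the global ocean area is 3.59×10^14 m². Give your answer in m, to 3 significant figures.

≈ 2.80 m

Drais: 1.03×10^6 Gt = 1.030×10^18 kg; dividing by ρ_w = 1.025 g cm⁻³ = 1025 kg m⁻³ gives 1.005×10^15 m³ of water.
Spread over 3.59×10^14 m² of ocean, Δh = 1.005×10^15 / 3.59×10^14 = 2.80 m.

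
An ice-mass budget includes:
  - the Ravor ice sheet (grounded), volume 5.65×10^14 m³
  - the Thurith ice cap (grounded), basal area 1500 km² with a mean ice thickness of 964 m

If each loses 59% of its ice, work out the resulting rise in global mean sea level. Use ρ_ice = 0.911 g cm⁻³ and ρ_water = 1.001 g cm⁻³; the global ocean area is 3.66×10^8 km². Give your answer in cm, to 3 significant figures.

≈ 83.1 cm

Ravor: 0.59 × 5.65×10^14 m³ × (911/1001) = 3.034×10^14 m³ of water.
Thurith: ice volume = 1500 km² × 964 m = 1446 km³; 0.59 × 1446 × (911/1001) = 776.4 km³ of water.
Total added water ≈ 3.042×10^14 m³ over 3.66×10^14 m² → Δh = 0.831 m = 83.1 cm.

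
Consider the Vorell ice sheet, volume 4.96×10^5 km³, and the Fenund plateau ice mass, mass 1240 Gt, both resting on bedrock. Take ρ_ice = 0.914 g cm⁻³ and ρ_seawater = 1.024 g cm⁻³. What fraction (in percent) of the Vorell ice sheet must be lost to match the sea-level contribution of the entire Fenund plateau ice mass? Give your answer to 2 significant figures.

Equal sea-level rise means equal mass of meltwater, i.e. equal mass of ice lost.
Ice mass of Fenund: 1.240×10^15 kg; ice mass of Vorell: 4.533×10^17 kg.
Fraction required = 1.240×10^15 / 4.533×10^17 = 2.74×10^-3 → 0.27 %.

≈ 0.27 %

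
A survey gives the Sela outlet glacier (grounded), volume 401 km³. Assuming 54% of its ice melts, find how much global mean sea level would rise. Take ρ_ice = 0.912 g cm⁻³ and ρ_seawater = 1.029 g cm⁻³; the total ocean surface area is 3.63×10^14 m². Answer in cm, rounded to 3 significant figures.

≈ 0.0529 cm

Sela: 0.54 × 401 km³ × (912/1029) = 191.9 km³ of water.
Spread over 3.63×10^14 m² of ocean, Δh = 1.919×10^11 / 3.63×10^14 = 5.29×10^-4 m = 0.0529 cm.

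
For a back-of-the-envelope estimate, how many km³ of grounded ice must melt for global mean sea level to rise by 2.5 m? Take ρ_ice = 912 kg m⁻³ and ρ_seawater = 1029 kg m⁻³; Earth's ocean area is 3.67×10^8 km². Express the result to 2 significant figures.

Required water volume = Δh × A = 2.5 m × 3.67×10^14 m² = 9.175×10^14 m³ = 9.175×10^5 km³.
Ice volume = water volume × ρ_w/ρ_ice = 9.175×10^5 × 1029/912 = 1.0×10^6 km³.

≈ 1.0×10^6 km³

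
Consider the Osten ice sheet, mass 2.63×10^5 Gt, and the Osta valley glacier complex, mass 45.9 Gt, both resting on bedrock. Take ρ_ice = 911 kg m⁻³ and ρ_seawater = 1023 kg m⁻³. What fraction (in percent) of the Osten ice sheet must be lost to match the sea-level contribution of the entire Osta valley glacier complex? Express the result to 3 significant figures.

Equal sea-level rise means equal mass of meltwater, i.e. equal mass of ice lost.
Ice mass of Osta: 4.590×10^13 kg; ice mass of Osten: 2.630×10^17 kg.
Fraction required = 4.590×10^13 / 2.630×10^17 = 1.75×10^-4 → 0.0175 %.

≈ 0.0175 %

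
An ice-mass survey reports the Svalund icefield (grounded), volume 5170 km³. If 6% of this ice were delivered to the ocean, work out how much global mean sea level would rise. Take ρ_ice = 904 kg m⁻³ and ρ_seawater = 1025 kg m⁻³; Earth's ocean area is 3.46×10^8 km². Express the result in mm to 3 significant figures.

≈ 0.791 mm

Svalund: 0.06 × 5170 km³ × (904/1025) = 273.6 km³ of water.
Spread over 3.46×10^14 m² of ocean, Δh = 2.736×10^11 / 3.46×10^14 = 7.91×10^-4 m = 0.791 mm.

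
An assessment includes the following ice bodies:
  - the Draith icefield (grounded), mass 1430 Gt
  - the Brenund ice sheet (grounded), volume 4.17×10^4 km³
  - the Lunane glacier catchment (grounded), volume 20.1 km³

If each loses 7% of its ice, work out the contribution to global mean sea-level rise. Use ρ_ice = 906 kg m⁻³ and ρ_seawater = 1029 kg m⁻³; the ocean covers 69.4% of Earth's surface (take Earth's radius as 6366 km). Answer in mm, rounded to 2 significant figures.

≈ 7.6 mm

Draith: 0.07 × 1430 Gt = 1.001×10^14 kg; dividing by ρ_w = 1029 kg m⁻³ gives 9.728×10^10 m³ of water.
Brenund: 0.07 × 4.17×10^4 km³ × (906/1029) = 2570 km³ of water.
Lunane: 0.07 × 20.1 km³ × (906/1029) = 1.239 km³ of water.
Total added water ≈ 2.669×10^12 m³ over 3.53×10^14 m² → Δh = 7.55×10^-3 m = 7.6 mm.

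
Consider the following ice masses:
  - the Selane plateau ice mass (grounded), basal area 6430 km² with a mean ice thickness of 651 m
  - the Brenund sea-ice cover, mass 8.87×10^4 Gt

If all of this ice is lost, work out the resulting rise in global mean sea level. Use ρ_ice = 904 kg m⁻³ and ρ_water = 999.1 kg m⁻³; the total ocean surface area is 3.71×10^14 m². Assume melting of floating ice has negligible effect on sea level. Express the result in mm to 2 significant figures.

≈ 10 mm

Selane: ice volume = 6430 km² × 651 m = 4186 km³; 4186 × (904/999.1) = 3787 km³ of water.
The Brenund sea-ice cover is floating and already displaces its own weight of water, so its melt adds essentially nothing to sea level.
Total added water ≈ 3.787×10^12 m³ over 3.71×10^14 m² → Δh = 0.0102 m = 10 mm.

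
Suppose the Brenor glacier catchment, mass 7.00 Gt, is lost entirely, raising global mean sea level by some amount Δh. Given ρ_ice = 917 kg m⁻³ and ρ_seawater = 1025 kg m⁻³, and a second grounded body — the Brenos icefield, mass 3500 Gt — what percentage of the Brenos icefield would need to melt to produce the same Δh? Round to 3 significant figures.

≈ 0.200 %

Equal sea-level rise means equal mass of meltwater, i.e. equal mass of ice lost.
Ice mass of Brenor: 7.000×10^12 kg; ice mass of Brenos: 3.500×10^15 kg.
Fraction required = 7.000×10^12 / 3.500×10^15 = 2.00×10^-3 → 0.200 %.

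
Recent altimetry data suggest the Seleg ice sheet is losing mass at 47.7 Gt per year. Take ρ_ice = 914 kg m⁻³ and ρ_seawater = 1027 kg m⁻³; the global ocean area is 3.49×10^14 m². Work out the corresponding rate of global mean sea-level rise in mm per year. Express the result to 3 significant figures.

ρ_w = 1027 kg m⁻³. Annual water volume added = 47.7 Gt / ρ_w = 4.770×10^13 kg / 1027 kg m⁻³ = 4.645×10^10 m³.
Δh per year = 4.645×10^10 / 3.49×10^14 = 1.33×10^-4 m = 0.133 mm.

≈ 0.133 mm/yr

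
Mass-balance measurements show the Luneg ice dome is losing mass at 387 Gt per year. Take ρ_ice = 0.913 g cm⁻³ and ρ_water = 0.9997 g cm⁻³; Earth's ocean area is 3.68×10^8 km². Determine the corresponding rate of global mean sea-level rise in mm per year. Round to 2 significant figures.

ρ_w = 0.9997 g cm⁻³ = 999.7 kg m⁻³. Annual water volume added = 387 Gt / ρ_w = 3.870×10^14 kg / 999.7 kg m⁻³ = 3.871×10^11 m³.
Δh per year = 3.871×10^11 / 3.68×10^14 = 1.05×10^-3 m = 1.1 mm.

≈ 1.1 mm/yr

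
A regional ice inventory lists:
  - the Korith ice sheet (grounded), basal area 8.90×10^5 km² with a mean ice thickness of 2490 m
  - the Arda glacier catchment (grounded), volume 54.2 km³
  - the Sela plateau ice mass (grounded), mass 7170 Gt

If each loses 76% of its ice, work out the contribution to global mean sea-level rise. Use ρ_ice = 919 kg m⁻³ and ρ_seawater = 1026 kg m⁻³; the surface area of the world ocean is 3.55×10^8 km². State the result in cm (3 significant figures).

Korith: ice volume = 8.90×10^5 km² × 2490 m = 2.216×10^6 km³; 0.76 × 2.216×10^6 × (919/1026) = 1.509×10^6 km³ of water.
Arda: 0.76 × 54.2 km³ × (919/1026) = 36.90 km³ of water.
Sela: 0.76 × 7170 Gt = 5.449×10^15 kg; dividing by ρ_w = 1026 kg m⁻³ gives 5.311×10^12 m³ of water.
Total added water ≈ 1.514×10^15 m³ over 3.55×10^14 m² → Δh = 4.26 m = 426 cm.

≈ 426 cm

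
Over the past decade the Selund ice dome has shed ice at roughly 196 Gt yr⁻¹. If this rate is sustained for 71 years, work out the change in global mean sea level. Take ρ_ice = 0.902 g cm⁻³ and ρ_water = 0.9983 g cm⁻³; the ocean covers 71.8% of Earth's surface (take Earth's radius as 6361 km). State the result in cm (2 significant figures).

≈ 3.8 cm

Total mass lost = 196 Gt/yr × 71 yr = 1.392×10^4 Gt = 1.392×10^16 kg.
ρ_w = 0.9983 g cm⁻³ = 998.3 kg m⁻³, so water volume = 1.392×10^16 / 998.3 = 1.394×10^13 m³.
Δh = 1.394×10^13 / 3.65×10^14 = 0.0382 m = 3.8 cm.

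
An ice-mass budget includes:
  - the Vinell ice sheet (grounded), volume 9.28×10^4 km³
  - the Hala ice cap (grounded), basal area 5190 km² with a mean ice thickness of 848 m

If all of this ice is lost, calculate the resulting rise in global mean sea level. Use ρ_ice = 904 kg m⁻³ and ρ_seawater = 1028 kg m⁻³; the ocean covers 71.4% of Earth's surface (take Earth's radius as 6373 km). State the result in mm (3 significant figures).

≈ 235 mm

Vinell: 9.28×10^4 km³ × (904/1028) = 8.161×10^4 km³ of water.
Hala: ice volume = 5190 km² × 848 m = 4401 km³; 4401 × (904/1028) = 3870 km³ of water.
Total added water ≈ 8.548×10^13 m³ over 3.64×10^14 m² → Δh = 0.235 m = 235 mm.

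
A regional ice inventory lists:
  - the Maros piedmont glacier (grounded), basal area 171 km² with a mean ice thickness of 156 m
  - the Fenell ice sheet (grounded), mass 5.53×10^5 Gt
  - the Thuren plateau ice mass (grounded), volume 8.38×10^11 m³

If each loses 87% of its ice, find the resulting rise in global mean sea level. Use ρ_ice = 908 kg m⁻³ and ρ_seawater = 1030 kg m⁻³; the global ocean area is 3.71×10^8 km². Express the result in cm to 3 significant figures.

Maros: ice volume = 171 km² × 156 m = 26.68 km³; 0.87 × 26.68 × (908/1030) = 20.46 km³ of water.
Fenell: 0.87 × 5.53×10^5 Gt = 4.811×10^17 kg; dividing by ρ_w = 1030 kg m⁻³ gives 4.671×10^14 m³ of water.
Thuren: 0.87 × 8.38×10^11 m³ × (908/1030) = 6.427×10^11 m³ of water.
Total added water ≈ 4.678×10^14 m³ over 3.71×10^14 m² → Δh = 1.26 m = 126 cm.

≈ 126 cm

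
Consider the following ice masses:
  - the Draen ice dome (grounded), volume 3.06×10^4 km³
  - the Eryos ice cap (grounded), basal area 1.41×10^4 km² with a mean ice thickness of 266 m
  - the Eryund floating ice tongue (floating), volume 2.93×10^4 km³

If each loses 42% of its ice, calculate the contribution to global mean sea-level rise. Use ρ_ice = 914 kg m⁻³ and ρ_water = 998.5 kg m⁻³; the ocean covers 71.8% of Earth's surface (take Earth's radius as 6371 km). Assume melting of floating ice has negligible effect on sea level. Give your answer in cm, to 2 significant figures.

Draen: 0.42 × 3.06×10^4 km³ × (914/998.5) = 1.176×10^4 km³ of water.
Eryos: ice volume = 1.41×10^4 km² × 266 m = 3751 km³; 0.42 × 3751 × (914/998.5) = 1442 km³ of water.
The Eryund floating ice tongue is floating and already displaces its own weight of water, so its melt adds essentially nothing to sea level.
Total added water ≈ 1.321×10^13 m³ over 3.66×10^14 m² → Δh = 0.0361 m = 3.6 cm.

≈ 3.6 cm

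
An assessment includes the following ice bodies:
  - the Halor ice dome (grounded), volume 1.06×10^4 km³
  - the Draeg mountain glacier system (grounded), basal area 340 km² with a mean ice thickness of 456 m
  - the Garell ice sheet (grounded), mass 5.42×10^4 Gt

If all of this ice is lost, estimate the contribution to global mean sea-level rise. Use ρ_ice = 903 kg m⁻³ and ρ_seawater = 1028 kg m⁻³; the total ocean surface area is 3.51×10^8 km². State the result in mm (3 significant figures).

Halor: 1.06×10^4 km³ × (903/1028) = 9311 km³ of water.
Draeg: ice volume = 340 km² × 456 m = 155.0 km³; 155.0 × (903/1028) = 136.2 km³ of water.
Garell: 5.42×10^4 Gt = 5.420×10^16 kg; dividing by ρ_w = 1028 kg m⁻³ gives 5.272×10^13 m³ of water.
Total added water ≈ 6.217×10^13 m³ over 3.51×10^14 m² → Δh = 0.177 m = 177 mm.

≈ 177 mm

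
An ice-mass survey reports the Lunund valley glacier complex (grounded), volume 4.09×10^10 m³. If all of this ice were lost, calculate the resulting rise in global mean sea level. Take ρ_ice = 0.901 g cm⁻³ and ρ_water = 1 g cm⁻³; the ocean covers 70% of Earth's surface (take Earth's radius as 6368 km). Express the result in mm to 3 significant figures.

Lunund: 4.09×10^10 m³ × (901/1000) = 3.685×10^10 m³ of water.
Spread over 3.57×10^14 m² of ocean, Δh = 3.685×10^10 / 3.57×10^14 = 1.03×10^-4 m = 0.103 mm.

≈ 0.103 mm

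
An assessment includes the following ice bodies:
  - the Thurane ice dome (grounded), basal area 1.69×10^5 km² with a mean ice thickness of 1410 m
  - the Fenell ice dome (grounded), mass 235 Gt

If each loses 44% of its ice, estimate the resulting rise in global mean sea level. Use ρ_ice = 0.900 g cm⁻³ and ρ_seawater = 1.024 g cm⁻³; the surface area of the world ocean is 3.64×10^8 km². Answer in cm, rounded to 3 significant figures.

≈ 25.3 cm

Thurane: ice volume = 1.69×10^5 km² × 1410 m = 2.383×10^5 km³; 0.44 × 2.383×10^5 × (900/1024) = 9.215×10^4 km³ of water.
Fenell: 0.44 × 235 Gt = 1.034×10^14 kg; dividing by ρ_w = 1.024 g cm⁻³ = 1024 kg m⁻³ gives 1.010×10^11 m³ of water.
Total added water ≈ 9.225×10^13 m³ over 3.64×10^14 m² → Δh = 0.253 m = 25.3 cm.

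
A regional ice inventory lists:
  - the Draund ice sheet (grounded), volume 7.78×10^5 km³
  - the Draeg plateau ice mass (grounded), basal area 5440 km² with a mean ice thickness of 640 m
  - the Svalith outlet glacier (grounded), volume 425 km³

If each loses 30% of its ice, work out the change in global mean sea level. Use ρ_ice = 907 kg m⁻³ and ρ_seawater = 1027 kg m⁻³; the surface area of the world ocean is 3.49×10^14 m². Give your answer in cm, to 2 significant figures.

Draund: 0.3 × 7.78×10^5 km³ × (907/1027) = 2.061×10^5 km³ of water.
Draeg: ice volume = 5440 km² × 640 m = 3482 km³; 0.3 × 3482 × (907/1027) = 922.4 km³ of water.
Svalith: 0.3 × 425 km³ × (907/1027) = 112.6 km³ of water.
Total added water ≈ 2.072×10^14 m³ over 3.49×10^14 m² → Δh = 0.594 m = 59 cm.

≈ 59 cm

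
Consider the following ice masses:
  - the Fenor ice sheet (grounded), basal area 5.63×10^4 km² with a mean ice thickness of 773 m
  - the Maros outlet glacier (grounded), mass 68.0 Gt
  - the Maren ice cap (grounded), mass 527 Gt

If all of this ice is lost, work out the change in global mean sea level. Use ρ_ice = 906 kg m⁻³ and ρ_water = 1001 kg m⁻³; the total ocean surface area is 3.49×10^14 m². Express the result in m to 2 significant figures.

≈ 0.11 m

Fenor: ice volume = 5.63×10^4 km² × 773 m = 4.352×10^4 km³; 4.352×10^4 × (906/1001) = 3.939×10^4 km³ of water.
Maros: 68.0 Gt = 6.800×10^13 kg; dividing by ρ_w = 1001 kg m⁻³ gives 6.793×10^10 m³ of water.
Maren: 527 Gt = 5.270×10^14 kg; dividing by ρ_w = 1001 kg m⁻³ gives 5.265×10^11 m³ of water.
Total added water ≈ 3.998×10^13 m³ over 3.49×10^14 m² → Δh = 0.115 m.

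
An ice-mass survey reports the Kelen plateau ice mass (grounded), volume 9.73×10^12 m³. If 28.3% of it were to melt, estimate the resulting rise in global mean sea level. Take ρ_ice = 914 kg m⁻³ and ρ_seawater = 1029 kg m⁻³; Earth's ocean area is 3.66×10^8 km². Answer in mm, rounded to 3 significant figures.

Kelen: 0.283 × 9.73×10^12 m³ × (914/1029) = 2.446×10^12 m³ of water.
Spread over 3.66×10^14 m² of ocean, Δh = 2.446×10^12 / 3.66×10^14 = 6.68×10^-3 m = 6.68 mm.

≈ 6.68 mm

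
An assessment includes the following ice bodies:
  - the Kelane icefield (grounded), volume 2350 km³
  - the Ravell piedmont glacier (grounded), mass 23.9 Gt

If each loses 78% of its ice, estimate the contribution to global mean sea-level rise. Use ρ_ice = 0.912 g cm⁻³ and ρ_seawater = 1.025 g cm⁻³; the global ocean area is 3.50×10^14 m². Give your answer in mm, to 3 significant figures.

≈ 4.71 mm

Kelane: 0.78 × 2350 km³ × (912/1025) = 1631 km³ of water.
Ravell: 0.78 × 23.9 Gt = 1.864×10^13 kg; dividing by ρ_w = 1.025 g cm⁻³ = 1025 kg m⁻³ gives 1.819×10^10 m³ of water.
Total added water ≈ 1.649×10^12 m³ over 3.50×10^14 m² → Δh = 4.71×10^-3 m = 4.71 mm.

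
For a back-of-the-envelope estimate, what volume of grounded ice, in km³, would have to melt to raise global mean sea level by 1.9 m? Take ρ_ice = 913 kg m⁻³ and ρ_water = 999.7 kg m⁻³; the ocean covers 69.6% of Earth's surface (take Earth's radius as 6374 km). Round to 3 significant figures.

Required water volume = Δh × A = 1.9 m × 3.55×10^14 m² = 6.751×10^14 m³ = 6.751×10^5 km³.
Ice volume = water volume × ρ_w/ρ_ice = 6.751×10^5 × 999.7/913 = 7.39×10^5 km³.

≈ 7.39×10^5 km³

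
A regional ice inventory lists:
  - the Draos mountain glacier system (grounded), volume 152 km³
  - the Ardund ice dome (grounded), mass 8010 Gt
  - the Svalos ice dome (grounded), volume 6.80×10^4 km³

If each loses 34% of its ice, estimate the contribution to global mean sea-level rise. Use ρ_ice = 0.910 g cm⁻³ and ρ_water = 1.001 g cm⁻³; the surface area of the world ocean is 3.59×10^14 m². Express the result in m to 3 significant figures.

≈ 0.0663 m

Draos: 0.34 × 152 km³ × (910/1001) = 46.98 km³ of water.
Ardund: 0.34 × 8010 Gt = 2.723×10^15 kg; dividing by ρ_w = 1.001 g cm⁻³ = 1001 kg m⁻³ gives 2.721×10^12 m³ of water.
Svalos: 0.34 × 6.80×10^4 km³ × (910/1001) = 2.102×10^4 km³ of water.
Total added water ≈ 2.379×10^13 m³ over 3.59×10^14 m² → Δh = 0.0663 m.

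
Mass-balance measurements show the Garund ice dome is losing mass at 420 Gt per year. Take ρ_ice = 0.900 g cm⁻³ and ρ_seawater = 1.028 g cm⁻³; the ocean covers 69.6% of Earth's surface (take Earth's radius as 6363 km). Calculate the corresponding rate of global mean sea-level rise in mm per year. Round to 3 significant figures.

ρ_w = 1.028 g cm⁻³ = 1028 kg m⁻³. Annual water volume added = 420 Gt / ρ_w = 4.200×10^14 kg / 1028 kg m⁻³ = 4.086×10^11 m³.
Δh per year = 4.086×10^11 / 3.54×10^14 = 1.15×10^-3 m = 1.15 mm.

≈ 1.15 mm/yr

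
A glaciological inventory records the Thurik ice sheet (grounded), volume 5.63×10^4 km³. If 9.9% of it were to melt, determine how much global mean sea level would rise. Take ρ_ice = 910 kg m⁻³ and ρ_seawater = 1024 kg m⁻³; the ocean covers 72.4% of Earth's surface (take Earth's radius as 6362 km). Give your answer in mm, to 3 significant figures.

Thurik: 0.099 × 5.63×10^4 km³ × (910/1024) = 4953 km³ of water.
Spread over 3.68×10^14 m² of ocean, Δh = 4.953×10^12 / 3.68×10^14 = 0.0135 m = 13.5 mm.

≈ 13.5 mm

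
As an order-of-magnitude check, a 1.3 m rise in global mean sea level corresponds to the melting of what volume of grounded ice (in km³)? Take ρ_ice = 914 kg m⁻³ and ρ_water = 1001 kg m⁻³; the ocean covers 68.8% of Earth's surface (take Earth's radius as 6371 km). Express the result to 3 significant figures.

Required water volume = Δh × A = 1.3 m × 3.51×10^14 m² = 4.562×10^14 m³ = 4.562×10^5 km³.
Ice volume = water volume × ρ_w/ρ_ice = 4.562×10^5 × 1001/914 = 5.00×10^5 km³.

≈ 5.00×10^5 km³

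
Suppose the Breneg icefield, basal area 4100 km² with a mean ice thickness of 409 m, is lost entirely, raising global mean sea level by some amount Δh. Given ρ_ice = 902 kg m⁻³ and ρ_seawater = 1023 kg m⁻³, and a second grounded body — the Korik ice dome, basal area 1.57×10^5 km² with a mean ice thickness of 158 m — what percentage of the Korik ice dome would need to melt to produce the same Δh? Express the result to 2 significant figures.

≈ 6.8 %

Equal sea-level rise means equal mass of meltwater, i.e. equal mass of ice lost.
Ice mass of Breneg: 1.513×10^15 kg; ice mass of Korik: 2.238×10^16 kg.
Fraction required = 1.513×10^15 / 2.238×10^16 = 0.0676 → 6.8 %.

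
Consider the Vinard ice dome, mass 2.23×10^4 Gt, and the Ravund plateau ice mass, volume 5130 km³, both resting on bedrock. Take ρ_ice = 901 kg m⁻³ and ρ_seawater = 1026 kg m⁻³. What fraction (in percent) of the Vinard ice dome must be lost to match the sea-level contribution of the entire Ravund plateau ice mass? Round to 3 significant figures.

≈ 20.7 %

Equal sea-level rise means equal mass of meltwater, i.e. equal mass of ice lost.
Ice mass of Ravund: 4.622×10^15 kg; ice mass of Vinard: 2.230×10^16 kg.
Fraction required = 4.622×10^15 / 2.230×10^16 = 0.207 → 20.7 %.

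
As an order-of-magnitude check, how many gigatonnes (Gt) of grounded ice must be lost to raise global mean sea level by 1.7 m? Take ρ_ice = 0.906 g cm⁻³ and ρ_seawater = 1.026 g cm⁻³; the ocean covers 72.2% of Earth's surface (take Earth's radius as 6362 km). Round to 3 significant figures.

Required water volume = Δh × A = 1.7 m × 3.67×10^14 m² = 6.243×10^14 m³.
ρ_w = 1.026 g cm⁻³ = 1026 kg m⁻³, so the mass of water = 6.243×10^14 m³ × 1026 kg m⁻³ = 6.405×10^17 kg = 6.41×10^5 Gt (and the same mass of ice, by conservation).

≈ 6.41×10^5 Gt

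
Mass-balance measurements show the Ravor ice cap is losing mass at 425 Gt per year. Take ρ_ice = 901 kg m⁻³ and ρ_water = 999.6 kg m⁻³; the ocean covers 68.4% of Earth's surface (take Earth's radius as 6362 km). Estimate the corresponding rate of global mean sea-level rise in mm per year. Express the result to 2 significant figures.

ρ_w = 999.6 kg m⁻³. Annual water volume added = 425 Gt / ρ_w = 4.250×10^14 kg / 999.6 kg m⁻³ = 4.252×10^11 m³.
Δh per year = 4.252×10^11 / 3.48×10^14 = 1.22×10^-3 m = 1.2 mm.

≈ 1.2 mm/yr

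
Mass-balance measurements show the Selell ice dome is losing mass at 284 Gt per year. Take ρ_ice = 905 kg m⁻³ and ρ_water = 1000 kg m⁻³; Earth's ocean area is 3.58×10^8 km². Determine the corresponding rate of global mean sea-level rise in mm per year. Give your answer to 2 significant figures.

≈ 0.79 mm/yr

ρ_w = 1000 kg m⁻³. Annual water volume added = 284 Gt / ρ_w = 2.840×10^14 kg / 1000 kg m⁻³ = 2.840×10^11 m³.
Δh per year = 2.840×10^11 / 3.58×10^14 = 7.93×10^-4 m = 0.79 mm.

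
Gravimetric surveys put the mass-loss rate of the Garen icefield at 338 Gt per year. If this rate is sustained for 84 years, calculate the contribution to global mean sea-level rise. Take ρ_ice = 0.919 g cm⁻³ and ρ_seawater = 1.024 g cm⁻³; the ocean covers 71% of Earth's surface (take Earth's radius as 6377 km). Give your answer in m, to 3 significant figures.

Total mass lost = 338 Gt/yr × 84 yr = 2.839×10^4 Gt = 2.839×10^16 kg.
ρ_w = 1.024 g cm⁻³ = 1024 kg m⁻³, so water volume = 2.839×10^16 / 1024 = 2.773×10^13 m³.
Δh = 2.773×10^13 / 3.63×10^14 = 0.0764 m.

≈ 0.0764 m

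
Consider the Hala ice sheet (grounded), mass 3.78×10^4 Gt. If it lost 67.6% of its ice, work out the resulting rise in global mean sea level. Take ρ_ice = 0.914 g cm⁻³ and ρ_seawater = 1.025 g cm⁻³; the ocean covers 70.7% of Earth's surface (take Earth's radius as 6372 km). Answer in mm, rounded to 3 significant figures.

Hala: 0.676 × 3.78×10^4 Gt = 2.555×10^16 kg; dividing by ρ_w = 1.025 g cm⁻³ = 1025 kg m⁻³ gives 2.493×10^13 m³ of water.
Spread over 3.61×10^14 m² of ocean, Δh = 2.493×10^13 / 3.61×10^14 = 0.0691 m = 69.1 mm.

≈ 69.1 mm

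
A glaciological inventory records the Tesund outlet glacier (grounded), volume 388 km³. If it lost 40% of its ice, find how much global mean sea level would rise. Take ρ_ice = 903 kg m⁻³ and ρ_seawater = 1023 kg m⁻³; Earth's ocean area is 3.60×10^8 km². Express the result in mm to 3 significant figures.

≈ 0.381 mm

Tesund: 0.4 × 388 km³ × (903/1023) = 137.0 km³ of water.
Spread over 3.60×10^14 m² of ocean, Δh = 1.370×10^11 / 3.60×10^14 = 3.81×10^-4 m = 0.381 mm.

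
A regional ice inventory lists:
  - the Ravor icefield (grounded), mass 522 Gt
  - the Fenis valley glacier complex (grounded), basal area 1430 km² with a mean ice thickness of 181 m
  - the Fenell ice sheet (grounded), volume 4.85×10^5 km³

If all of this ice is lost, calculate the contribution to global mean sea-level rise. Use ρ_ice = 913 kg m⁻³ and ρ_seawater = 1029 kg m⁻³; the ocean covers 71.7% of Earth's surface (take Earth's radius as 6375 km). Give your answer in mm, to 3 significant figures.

≈ 1180 mm

Ravor: 522 Gt = 5.220×10^14 kg; dividing by ρ_w = 1029 kg m⁻³ gives 5.073×10^11 m³ of water.
Fenis: ice volume = 1430 km² × 181 m = 258.8 km³; 258.8 × (913/1029) = 229.7 km³ of water.
Fenell: 4.85×10^5 km³ × (913/1029) = 4.303×10^5 km³ of water.
Total added water ≈ 4.311×10^14 m³ over 3.66×10^14 m² → Δh = 1.18 m = 1180 mm.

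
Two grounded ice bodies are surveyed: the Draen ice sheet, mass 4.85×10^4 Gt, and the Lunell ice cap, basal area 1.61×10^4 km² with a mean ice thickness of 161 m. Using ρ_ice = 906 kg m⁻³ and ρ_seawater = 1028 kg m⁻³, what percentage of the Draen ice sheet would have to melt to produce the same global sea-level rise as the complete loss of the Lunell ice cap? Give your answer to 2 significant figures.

Equal sea-level rise means equal mass of meltwater, i.e. equal mass of ice lost.
Ice mass of Lunell: 2.348×10^15 kg; ice mass of Draen: 4.850×10^16 kg.
Fraction required = 2.348×10^15 / 4.850×10^16 = 0.0484 → 4.8 %.

≈ 4.8 %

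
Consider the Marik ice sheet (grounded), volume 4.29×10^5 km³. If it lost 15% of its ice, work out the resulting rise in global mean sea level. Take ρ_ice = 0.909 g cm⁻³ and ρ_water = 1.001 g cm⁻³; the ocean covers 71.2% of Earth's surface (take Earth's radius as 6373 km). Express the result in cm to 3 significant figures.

≈ 16.1 cm

Marik: 0.15 × 4.29×10^5 km³ × (909/1001) = 5.844×10^4 km³ of water.
Spread over 3.63×10^14 m² of ocean, Δh = 5.844×10^13 / 3.63×10^14 = 0.161 m = 16.1 cm.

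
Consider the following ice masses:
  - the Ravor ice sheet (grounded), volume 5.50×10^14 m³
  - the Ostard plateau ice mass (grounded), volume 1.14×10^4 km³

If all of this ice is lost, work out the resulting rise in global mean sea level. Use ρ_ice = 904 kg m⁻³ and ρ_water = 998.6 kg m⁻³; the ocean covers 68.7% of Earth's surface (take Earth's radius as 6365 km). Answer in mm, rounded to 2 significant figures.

Ravor: 5.50×10^14 m³ × (904/998.6) = 4.979×10^14 m³ of water.
Ostard: 1.14×10^4 km³ × (904/998.6) = 1.032×10^4 km³ of water.
Total added water ≈ 5.082×10^14 m³ over 3.50×10^14 m² → Δh = 1.45 m = 1500 mm.

≈ 1500 mm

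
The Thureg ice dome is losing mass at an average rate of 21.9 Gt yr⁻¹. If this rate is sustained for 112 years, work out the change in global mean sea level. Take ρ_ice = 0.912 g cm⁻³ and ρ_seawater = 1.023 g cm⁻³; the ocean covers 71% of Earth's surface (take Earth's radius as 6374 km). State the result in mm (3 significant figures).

≈ 6.61 mm

Total mass lost = 21.9 Gt/yr × 112 yr = 2453 Gt = 2.453×10^15 kg.
ρ_w = 1.023 g cm⁻³ = 1023 kg m⁻³, so water volume = 2.453×10^15 / 1023 = 2.398×10^12 m³.
Δh = 2.398×10^12 / 3.62×10^14 = 6.61×10^-3 m = 6.61 mm.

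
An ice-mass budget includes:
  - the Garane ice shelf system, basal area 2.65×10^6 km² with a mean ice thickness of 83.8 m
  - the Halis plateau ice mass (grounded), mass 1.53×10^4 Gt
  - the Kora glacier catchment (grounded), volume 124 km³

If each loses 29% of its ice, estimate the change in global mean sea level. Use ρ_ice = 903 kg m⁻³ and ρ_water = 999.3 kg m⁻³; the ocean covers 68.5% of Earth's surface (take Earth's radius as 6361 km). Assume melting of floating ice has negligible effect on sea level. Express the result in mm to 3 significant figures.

The Garane ice shelf system is floating and already displaces its own weight of water, so its melt adds essentially nothing to sea level.
Halis: 0.29 × 1.53×10^4 Gt = 4.437×10^15 kg; dividing by ρ_w = 999.3 kg m⁻³ gives 4.440×10^12 m³ of water.
Kora: 0.29 × 124 km³ × (903/999.3) = 32.49 km³ of water.
Total added water ≈ 4.473×10^12 m³ over 3.48×10^14 m² → Δh = 0.0128 m = 12.8 mm.

≈ 12.8 mm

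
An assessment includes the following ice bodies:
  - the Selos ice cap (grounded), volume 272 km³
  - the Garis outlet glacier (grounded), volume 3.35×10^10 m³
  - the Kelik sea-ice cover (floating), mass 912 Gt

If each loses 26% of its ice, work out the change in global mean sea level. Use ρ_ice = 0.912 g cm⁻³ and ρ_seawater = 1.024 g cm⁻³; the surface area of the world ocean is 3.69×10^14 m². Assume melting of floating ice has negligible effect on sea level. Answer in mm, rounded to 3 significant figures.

Selos: 0.26 × 272 km³ × (912/1024) = 62.98 km³ of water.
Garis: 0.26 × 3.35×10^10 m³ × (912/1024) = 7.757×10^9 m³ of water.
The Kelik sea-ice cover is floating and already displaces its own weight of water, so its melt adds essentially nothing to sea level.
Total added water ≈ 7.074×10^10 m³ over 3.69×10^14 m² → Δh = 1.92×10^-4 m = 0.192 mm.

≈ 0.192 mm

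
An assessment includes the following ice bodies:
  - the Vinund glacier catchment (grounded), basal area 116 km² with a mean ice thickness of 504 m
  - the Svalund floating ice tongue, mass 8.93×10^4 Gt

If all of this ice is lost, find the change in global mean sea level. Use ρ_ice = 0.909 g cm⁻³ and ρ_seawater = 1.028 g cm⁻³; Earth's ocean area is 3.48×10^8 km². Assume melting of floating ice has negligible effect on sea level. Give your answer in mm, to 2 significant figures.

≈ 0.15 mm

Vinund: ice volume = 116 km² × 504 m = 58.46 km³; 58.46 × (909/1028) = 51.70 km³ of water.
The Svalund floating ice tongue is floating and already displaces its own weight of water, so its melt adds essentially nothing to sea level.
Total added water ≈ 5.170×10^10 m³ over 3.48×10^14 m² → Δh = 1.49×10^-4 m = 0.15 mm.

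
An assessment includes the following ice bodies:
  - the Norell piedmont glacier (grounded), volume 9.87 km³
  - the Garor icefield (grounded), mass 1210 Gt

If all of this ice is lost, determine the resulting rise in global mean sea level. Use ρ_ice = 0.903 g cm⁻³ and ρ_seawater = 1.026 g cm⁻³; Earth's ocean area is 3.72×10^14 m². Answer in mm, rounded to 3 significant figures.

≈ 3.19 mm

Norell: 9.87 km³ × (903/1026) = 8.687 km³ of water.
Garor: 1210 Gt = 1.210×10^15 kg; dividing by ρ_w = 1.026 g cm⁻³ = 1026 kg m⁻³ gives 1.179×10^12 m³ of water.
Total added water ≈ 1.188×10^12 m³ over 3.72×10^14 m² → Δh = 3.19×10^-3 m = 3.19 mm.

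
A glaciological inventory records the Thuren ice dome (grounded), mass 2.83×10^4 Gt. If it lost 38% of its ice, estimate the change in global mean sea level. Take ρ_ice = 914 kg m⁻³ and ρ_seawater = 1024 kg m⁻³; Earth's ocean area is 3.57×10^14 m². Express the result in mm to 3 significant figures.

≈ 29.4 mm

Thuren: 0.38 × 2.83×10^4 Gt = 1.075×10^16 kg; dividing by ρ_w = 1024 kg m⁻³ gives 1.050×10^13 m³ of water.
Spread over 3.57×10^14 m² of ocean, Δh = 1.050×10^13 / 3.57×10^14 = 0.0294 m = 29.4 mm.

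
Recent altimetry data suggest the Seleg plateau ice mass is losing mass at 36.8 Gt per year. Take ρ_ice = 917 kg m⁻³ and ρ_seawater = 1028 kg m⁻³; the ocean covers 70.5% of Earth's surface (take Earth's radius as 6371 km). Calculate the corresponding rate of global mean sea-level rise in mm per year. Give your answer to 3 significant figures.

≈ 0.0995 mm/yr

ρ_w = 1028 kg m⁻³. Annual water volume added = 36.8 Gt / ρ_w = 3.680×10^13 kg / 1028 kg m⁻³ = 3.580×10^10 m³.
Δh per year = 3.580×10^10 / 3.60×10^14 = 9.95×10^-5 m = 0.0995 mm.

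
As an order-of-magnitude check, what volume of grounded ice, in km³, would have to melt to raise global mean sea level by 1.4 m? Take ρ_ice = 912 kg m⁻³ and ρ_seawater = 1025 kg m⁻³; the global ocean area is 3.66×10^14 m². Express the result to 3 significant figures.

≈ 5.76×10^5 km³

Required water volume = Δh × A = 1.4 m × 3.66×10^14 m² = 5.124×10^14 m³ = 5.124×10^5 km³.
Ice volume = water volume × ρ_w/ρ_ice = 5.124×10^5 × 1025/912 = 5.76×10^5 km³.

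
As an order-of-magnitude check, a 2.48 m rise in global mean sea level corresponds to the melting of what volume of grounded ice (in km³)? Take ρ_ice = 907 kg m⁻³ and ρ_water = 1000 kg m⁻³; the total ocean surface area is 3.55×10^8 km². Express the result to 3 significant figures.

Required water volume = Δh × A = 2.48 m × 3.55×10^14 m² = 8.804×10^14 m³ = 8.804×10^5 km³.
Ice volume = water volume × ρ_w/ρ_ice = 8.804×10^5 × 1000/907 = 9.71×10^5 km³.

≈ 9.71×10^5 km³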